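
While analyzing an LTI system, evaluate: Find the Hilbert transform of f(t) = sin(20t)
The Hilbert transform shifts each frequency component by -pi/2.
H{sin(wt)} = -cos(wt)
With w = 20: H{sin(20t)} = -cos(20t)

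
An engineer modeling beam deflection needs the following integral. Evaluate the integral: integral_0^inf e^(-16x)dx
integral_0^inf e^(-16x) dx = [-1/16*e^(-16x)]_0^inf
= 0 - (-1/16) = 1/16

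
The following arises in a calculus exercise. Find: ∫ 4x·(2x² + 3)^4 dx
Let u = 2x² + 3, du = 4x dx
∫ u^4 du = u^5/5 + C

Answer: (2x² + 3)^5/5 + C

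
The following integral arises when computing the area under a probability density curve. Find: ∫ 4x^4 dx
Using power rule: ∫ 4x^4 dx = 4/5 x^5 + C = (4/5)x^5 + C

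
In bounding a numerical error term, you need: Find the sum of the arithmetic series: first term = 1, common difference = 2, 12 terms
Last term: a_n = 1 + (12 - 1)·2 = 23
Sum = n(a_1 + a_n)/2 = 12(1 + 23)/2 = 144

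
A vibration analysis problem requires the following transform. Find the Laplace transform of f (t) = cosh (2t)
L{cosh(at)}=s/(s²-a²)
L{cosh(2t)}=s/(s²-4)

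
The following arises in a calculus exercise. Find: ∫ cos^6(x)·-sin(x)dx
Let u=cos(x), du=-sin(x) dx
∫ u^6 du=u^7/7 + C

Answer: cos^7(x)/7 + C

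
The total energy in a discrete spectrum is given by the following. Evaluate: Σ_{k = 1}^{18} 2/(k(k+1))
Partial fractions: 2/(k(k+1))=2/k - 2/(k+1)
Telescoping sum: 2(1-1/19)=2·18/19

Answer: 36/19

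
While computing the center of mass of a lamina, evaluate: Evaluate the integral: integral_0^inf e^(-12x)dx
integral_0^inf e^(-12x) dx = [-1/12*e^(-12x)]_0^inf
= 0 - (-1/12) = 1/12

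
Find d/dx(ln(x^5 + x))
Chain rule: d/dx[ln(u)] = u'/u where u = x^5+x
u' = 5x^4+1

Answer: (5x^4+1)/(x^5+x)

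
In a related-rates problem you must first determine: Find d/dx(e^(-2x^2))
Chain rule: d/dx[e^u]=e^u · u' where u=-2x^2
u'=-4x

Answer: -4x·e^(-2x^2)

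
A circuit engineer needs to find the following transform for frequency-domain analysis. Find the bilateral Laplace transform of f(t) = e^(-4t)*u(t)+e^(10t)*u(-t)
For e^(-4t) * u(t): L=1/(s+4), Re(s) > -4
For e^(10t) * u(-t): L=-1/(s-10), Re(s) < 10
Combined: F(s)=1/(s+4)-1/(s-10), -4 < Re(s) < 10

Answer: 1/(s+4)-1/(s-10), ROC: -4 < Re(s) < 10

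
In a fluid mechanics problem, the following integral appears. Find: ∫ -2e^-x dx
Since d/dx[e^-x] = - e^-x, we get 2e^-x+C

Answer: 2e^-x+C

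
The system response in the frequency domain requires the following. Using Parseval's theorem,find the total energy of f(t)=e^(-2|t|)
Parseval's theorem: E=integral |f(t)|^2 dt=(1/2pi) integral |F(omega)|^2 domega
E=integral_{-inf}^{inf} e^(-4|t|) dt=2 * integral_0^inf e^(-4t) dt=2/(2 * 2)=1/2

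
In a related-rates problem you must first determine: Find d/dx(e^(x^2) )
Chain rule: d/dx[e^u]=e^u · u' where u=x^2
u'=2x

Answer: 2x·e^(x^2)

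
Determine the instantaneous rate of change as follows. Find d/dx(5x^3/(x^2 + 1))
Quotient rule: (f/g)' = (f'g - fg')/g²
f = 5x^3, f' = 15x^2
g = x^2+1, g' = 2x

Answer: (15x^2·(x^2+1)-10x^4)/(x^2+1)²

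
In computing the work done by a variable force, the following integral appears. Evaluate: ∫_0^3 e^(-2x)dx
Antiderivative: (1/(-2))e^(-2x)
Evaluate: (1/(-2))(e^-6-1)

Answer: (e^-6-1)/(-2)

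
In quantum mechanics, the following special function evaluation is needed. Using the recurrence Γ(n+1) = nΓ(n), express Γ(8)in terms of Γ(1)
Γ(8)=7Γ(7)=7·6Γ(6)=...=7!·Γ(1)=5040·Γ(1)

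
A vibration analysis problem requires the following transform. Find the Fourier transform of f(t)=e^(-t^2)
The Fourier transform of a Gaussian e^(-t^2) is sqrt(pi)*e^(-omega^2/4).
With a = 1: F(omega) = sqrt(pi)*e^(-omega^2/4)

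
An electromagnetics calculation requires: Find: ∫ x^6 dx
Using power rule: ∫ x^6 dx = 1/7 x^7 + C = (1/7)x^7 + C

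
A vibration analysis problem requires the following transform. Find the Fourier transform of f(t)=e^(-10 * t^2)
The Fourier transform of a Gaussian e^(-a*t^2) is sqrt(pi/a)*e^(-omega^2/(4a)).
With a=10: F(omega)=sqrt(pi/10)*e^(-omega^2/40)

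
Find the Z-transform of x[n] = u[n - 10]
Using the time-shift property: Z{u[n-10]}=z^(-10) * z/(z-1)
=z^(-9)/(z-1)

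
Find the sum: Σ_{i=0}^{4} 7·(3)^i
Geometric series: S = a(1 - r^n)/(1 - r)
a = 7, r = 3, n = 5
S = 7(1 - 243)/-2 = 847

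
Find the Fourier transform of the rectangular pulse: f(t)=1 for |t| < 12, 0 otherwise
F(omega)=integral from -12 to 12 of e^(-j*omega*t) dt
=2*sin(12*omega)/omega=24*sinc(12*omega/pi)

Answer: 2*sin(12*omega)/omega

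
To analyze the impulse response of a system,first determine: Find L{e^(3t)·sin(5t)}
First shifting: L{e^(at)f(t)}=F(s-a)
L{sin(5t)}=5/(s² + 25)
Shift: 5/((s-3)² + 25)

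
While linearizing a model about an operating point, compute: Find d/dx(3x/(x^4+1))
Quotient rule: (f/g)' = (f'g - fg')/g²
f = 3x, f' = 3
g = x^4 + 1, g' = 4x^3

Answer: (3·(x^4 + 1) - 12x^4)/(x^4 + 1)²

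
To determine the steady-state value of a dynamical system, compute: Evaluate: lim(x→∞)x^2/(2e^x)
Apply L'Hôpital 2 times (∞/∞ each time):
Eventually get 2!/(2e^x) → 0

Answer: 0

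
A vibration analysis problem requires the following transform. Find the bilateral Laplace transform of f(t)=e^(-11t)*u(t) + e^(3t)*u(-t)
For e^(-11t) * u(t): L=1/(s+11), Re(s) > -11
For e^(3t) * u(-t): L=-1/(s-3), Re(s) < 3
Combined: F(s)=1/(s+11)-1/(s-3), -11 < Re(s) < 3

Answer: 1/(s+11)-1/(s-3), ROC: -11 < Re(s) < 3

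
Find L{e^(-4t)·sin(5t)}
First shifting: L{e^(at)f(t)}=F(s-a)
L{sin(5t)}=5/(s² + 25)
Shift: 5/((s + 4)² + 25)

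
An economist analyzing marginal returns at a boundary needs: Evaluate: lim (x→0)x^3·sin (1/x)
Squeeze theorem: -|x^3| ≤ x^3·sin(1/x) ≤ |x^3|
Since x^3 → 0 as x → 0, by squeeze theorem the limit is 0

Answer: 0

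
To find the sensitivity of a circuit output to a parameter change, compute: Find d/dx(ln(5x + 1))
Chain rule: d/dx[ln(u)]=u'/u where u=5x+1
u'=5

Answer: (5)/(5x+1)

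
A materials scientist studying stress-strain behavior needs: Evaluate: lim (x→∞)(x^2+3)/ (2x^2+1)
Divide numerator and denominator by x^2:
lim (1 + 3/x^2)/(2 + 1/x^2)=1/2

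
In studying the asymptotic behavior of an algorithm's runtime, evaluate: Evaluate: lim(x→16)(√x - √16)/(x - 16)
Multiply by conjugate (√x+√16)/(√x+√16):
=(x - 16)/((x - 16)(√x+√16))=1/(√x+√16)
As x → 16: 1/(2√16)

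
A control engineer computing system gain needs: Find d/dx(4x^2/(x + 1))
Quotient rule: (f/g)'=(f'g - fg')/g²
f=4x^2, f'=8x
g=x + 1, g'=1

Answer: (8x·(x + 1) - 4x^2)/(x + 1)²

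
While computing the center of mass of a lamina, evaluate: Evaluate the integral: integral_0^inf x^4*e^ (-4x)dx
This is a Gamma integral. Substitute u=4x (du=4 dx):
integral_0^inf x^4 * e^(-4x) dx=(1/4^5) integral_0^inf u^4 * e^(-u) du
=Gamma(5)/4^5=4!/4^5=24/1024

Answer: 3/128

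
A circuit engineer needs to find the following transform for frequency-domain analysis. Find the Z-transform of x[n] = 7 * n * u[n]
Z{n * u[n]} = z/(z-1)^2
By linearity: Z{7 * n * u[n]} = 7z/(z-1)^2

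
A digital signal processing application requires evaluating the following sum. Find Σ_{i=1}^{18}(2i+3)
= 2·Σ i+3·18 = 2·171+54 = 396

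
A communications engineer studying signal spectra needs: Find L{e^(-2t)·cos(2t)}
First shifting: L{e^(at)f(t)} = F(s-a)
L{cos(2t)} = s/(s²+4)
Shift: (s+2)/((s+2)²+4)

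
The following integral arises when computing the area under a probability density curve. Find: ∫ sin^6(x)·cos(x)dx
Let u = sin(x), du = cos(x) dx
∫ u^6 du = u^7/7+C

Answer: sin^7(x)/7+C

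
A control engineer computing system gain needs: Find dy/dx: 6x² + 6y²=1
Differentiate: 12x+12y·(dy/dx) = 0
dy/dx = -12x/(12y) = -1·(x/y)

Answer: dy/dx = -1·(x/y)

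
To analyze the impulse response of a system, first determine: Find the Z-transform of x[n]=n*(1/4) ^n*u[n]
Using the property Z{n * a^n * u[n]}=az/(z-a)^2
With a=1/4: X(z)=(1/4)z/(z - 1/4)^2, |z| > 1/4

Answer: (1/4)z/(z - 1/4)^2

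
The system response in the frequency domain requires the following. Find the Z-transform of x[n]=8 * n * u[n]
Z{n*u[n]} = z/(z-1)^2
By linearity: Z{8*n*u[n]} = 8z/(z-1)^2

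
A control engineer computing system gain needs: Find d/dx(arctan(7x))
d/dx[arctan(u)] = u'/(1 + u²), u = 7x, u' = 7

Answer: 7/(1 + 49x²)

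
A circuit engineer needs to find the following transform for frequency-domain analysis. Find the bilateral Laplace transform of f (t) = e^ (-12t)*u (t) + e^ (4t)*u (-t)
For e^(-12t) * u(t): L = 1/(s + 12), Re(s) > -12
For e^(4t) * u(-t): L = -1/(s-4), Re(s) < 4
Combined: F(s) = 1/(s + 12) - 1/(s-4), -12 < Re(s) < 4

Answer: 1/(s + 12) - 1/(s-4), ROC: -12 < Re(s) < 4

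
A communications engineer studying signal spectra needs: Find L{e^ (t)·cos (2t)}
First shifting: L{e^(at)f(t)} = F(s-a)
L{cos(2t)} = s/(s²+4)
Shift: (s-1)/((s-1)²+4)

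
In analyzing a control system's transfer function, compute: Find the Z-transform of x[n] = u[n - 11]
Using the time-shift property: Z{u[n-11]} = z^(-11) * z/(z-1)
= z^(-10)/(z-1)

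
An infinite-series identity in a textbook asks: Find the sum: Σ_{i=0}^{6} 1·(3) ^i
Geometric series: S=a(1 - r^n)/(1 - r)
a=1, r=3, n=7
S=1(1-2187)/-2=1093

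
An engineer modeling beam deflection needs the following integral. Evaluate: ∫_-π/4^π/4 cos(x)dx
Antiderivative: sin(x)
Evaluate at bounds: [sin(1·π/4)/1] - [sin(1·-π/4)/1]
= ((√2/2) - (-√2/2))/1 = √2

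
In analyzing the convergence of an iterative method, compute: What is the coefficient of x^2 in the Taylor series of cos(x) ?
cos(x)=Σ (-1)^k x^(2k)/(2k)!
For x^2: (-1)^1/2!=-1/2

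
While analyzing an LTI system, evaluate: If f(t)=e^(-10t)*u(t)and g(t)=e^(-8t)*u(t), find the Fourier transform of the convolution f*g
By the convolution theorem: F{f*g} = F(omega)*G(omega)
F(omega) = 1/(10 + j*omega), G(omega) = 1/(8 + j*omega)
F{f*g} = 1/((10 + j*omega)(8 + j*omega))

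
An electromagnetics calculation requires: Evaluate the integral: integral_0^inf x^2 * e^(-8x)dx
This is a Gamma integral. Substitute u=8x (du=8 dx):
integral_0^inf x^2 * e^(-8x) dx=(1/8^3) integral_0^inf u^2 * e^(-u) du
=Gamma(3)/8^3=2!/8^3=2/512

Answer: 1/256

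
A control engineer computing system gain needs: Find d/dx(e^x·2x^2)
Product rule: (fg)'=f'g + fg'
f=e^x, f'=e^x
g=2x^2, g'=4x

Answer: 2·e^x·x^2 + 4·e^x·x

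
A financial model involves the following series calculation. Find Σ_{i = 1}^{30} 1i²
=1·n(n + 1)(2n + 1)/6=1·30·31·61/6=9455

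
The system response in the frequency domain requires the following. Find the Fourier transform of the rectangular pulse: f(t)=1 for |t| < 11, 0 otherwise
F(omega)=integral from -11 to 11 of e^(-j * omega * t) dt
=2 * sin(11 * omega)/omega=22 * sinc(11 * omega/pi)

Answer: 2 * sin(11 * omega)/omega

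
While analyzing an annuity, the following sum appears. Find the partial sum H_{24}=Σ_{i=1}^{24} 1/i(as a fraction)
H_24=1+1/2+1/3+...+1/24
=1347822955/356948592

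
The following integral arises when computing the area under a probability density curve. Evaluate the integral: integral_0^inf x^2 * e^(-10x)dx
This is a Gamma integral. Substitute u = 10x (du = 10 dx):
integral_0^inf x^2 * e^(-10x) dx = (1/10^3) integral_0^inf u^2 * e^(-u) du
= Gamma(3)/10^3 = 2!/10^3 = 2/1000

Answer: 1/500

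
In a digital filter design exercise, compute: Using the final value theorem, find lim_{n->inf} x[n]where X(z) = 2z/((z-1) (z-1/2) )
Final value theorem: lim x[n]=lim_{z->1} (z-1) * X(z)
(z-1) * X(z)=2z/(z-1/2)
As z->1: 2/(1 - 1/2)=2/(1/2)=4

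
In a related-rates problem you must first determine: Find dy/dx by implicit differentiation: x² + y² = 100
Differentiate both sides: 2x + 2y·(dy/dx) = 0
Solve: dy/dx = -2x/(2y) = -x/y

Answer: dy/dx = -x/y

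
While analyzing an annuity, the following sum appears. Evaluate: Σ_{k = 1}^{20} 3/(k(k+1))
Partial fractions: 3/(k(k + 1)) = 3/k - 3/(k + 1)
Telescoping sum: 3(1 - 1/21) = 3·20/21

Answer: 20/7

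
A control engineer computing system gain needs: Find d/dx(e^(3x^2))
Chain rule: d/dx[e^u] = e^u · u' where u = 3x^2
u' = 6x

Answer: 6x·e^(3x^2)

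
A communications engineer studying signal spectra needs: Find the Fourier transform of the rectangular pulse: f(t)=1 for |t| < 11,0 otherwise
F(omega) = integral from -11 to 11 of e^(-j*omega*t) dt
= 2*sin(11*omega)/omega = 22*sinc(11*omega/pi)

Answer: 2*sin(11*omega)/omega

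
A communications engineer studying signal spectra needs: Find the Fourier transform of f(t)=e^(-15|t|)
Using the standard pair: F{e^(-a|t|)}=2a/(a^2+omega^2)
With a=15: F(omega)=30/(225+omega^2)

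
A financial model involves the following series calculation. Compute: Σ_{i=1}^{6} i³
Using formula: Σ i^3=[n(n + 1)/2]²=[6·7/2]²=441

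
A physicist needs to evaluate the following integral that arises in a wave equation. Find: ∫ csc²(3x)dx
Since d/dx[-cot(3x)] = 3csc²(3x), integral = -cot(3x)/3 + C

Answer: (-1/3)cot(3x) + C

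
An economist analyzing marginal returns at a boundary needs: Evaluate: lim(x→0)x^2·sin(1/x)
Squeeze theorem: -|x^2| ≤ x^2·sin(1/x) ≤ |x^2|
Since x^2 → 0 as x → 0, by squeeze theorem the limit is 0

Answer: 0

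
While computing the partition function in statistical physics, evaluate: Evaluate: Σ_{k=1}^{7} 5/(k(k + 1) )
Partial fractions: 5/(k(k+1))=5/k - 5/(k+1)
Telescoping sum: 5(1-1/8)=5·7/8

Answer: 35/8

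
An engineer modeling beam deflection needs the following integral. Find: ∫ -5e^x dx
Since d/dx[e^x] = + e^x, we get -5e^x + C

Answer: -5e^x + C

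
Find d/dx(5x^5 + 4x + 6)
Power rule: d/dx(ax^n) = n·a·x^(n-1)
Term by term: 25·x^4+4

Answer: 25x^4+4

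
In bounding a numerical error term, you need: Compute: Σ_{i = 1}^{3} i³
Using formula: Σ i^3 = [n(n + 1)/2]² = [3·4/2]² = 36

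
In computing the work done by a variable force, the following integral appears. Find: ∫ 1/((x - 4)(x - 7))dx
Partial fractions: 1/((x-4)(x-7))=A/(x-4)+B/(x-7)
A=-1/3, B=1/3
∫ [-1/3· 1/(x-4)+1/3· 1/(x-7)] dx
=(1/3)[ln|x-7| - ln|x-4|]+C

Answer: (1/3)·ln|(x-7)/(x-4)|+C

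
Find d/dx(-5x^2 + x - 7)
Power rule: d/dx(ax^n)=n·a·x^(n-1)
Term by term: -10·x+1

Answer: -10x+1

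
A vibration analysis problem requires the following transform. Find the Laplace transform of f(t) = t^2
L{t^n} = n!/s^(n+1)
L{t^2} = 2!/s^3 = 2/s^3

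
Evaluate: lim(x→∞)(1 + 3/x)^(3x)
Rewrite as [(1+3/x)^x]^3.
lim(1+3/x)^x = e^3, so limit = (e^3)^3 = e^9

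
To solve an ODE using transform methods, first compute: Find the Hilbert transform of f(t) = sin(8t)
The Hilbert transform shifts each frequency component by -pi/2.
H{sin(wt)}=-cos(wt)
With w=8: H{sin(8t)}=-cos(8t)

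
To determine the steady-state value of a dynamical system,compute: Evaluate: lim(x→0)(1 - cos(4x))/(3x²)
Using 1-cos(u) ≈ u²/2 for small u:
(1-cos(4x)) ≈ (4x)²/2=16x²/2
So limit=16/(2·3)=8/3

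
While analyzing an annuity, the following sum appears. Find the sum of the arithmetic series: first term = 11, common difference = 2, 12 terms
Last term: a_n=11 + (12 - 1)·2=33
Sum=n(a_1 + a_n)/2=12(11 + 33)/2=264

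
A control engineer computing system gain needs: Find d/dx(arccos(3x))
d/dx[arccos(u)] = -u'/√(1-u²), u = 3x, u' = 3

Answer: -3/√(1 - 9x²)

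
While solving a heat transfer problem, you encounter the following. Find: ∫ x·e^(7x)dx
Integration by parts: u=x, dv=e^(7x) dx
du=dx, v=e^(7x)/7
=x·e^(7x)/7 - ∫ e^(7x)/7 dx
=x·e^(7x)/7 - e^(7x)/49+C

Answer: e^(7x)(x/7-1/49)+C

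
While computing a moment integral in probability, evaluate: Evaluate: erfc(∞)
erfc(x) = 1 - erf(x); erfc(∞) = 1 - erf(∞) = 1 - 1 = 0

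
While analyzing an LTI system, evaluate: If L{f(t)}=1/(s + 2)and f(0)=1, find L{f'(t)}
L{f'(t)} = s·F(s) - f(0) = s/(s + 2) - 1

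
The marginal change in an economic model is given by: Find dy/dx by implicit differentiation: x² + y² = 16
Differentiate both sides: 2x + 2y·(dy/dx)=0
Solve: dy/dx=-2x/(2y)=-x/y

Answer: dy/dx=-x/y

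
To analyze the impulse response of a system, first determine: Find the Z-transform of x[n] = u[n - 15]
Using the time-shift property: Z{u[n-15]}=z^(-15) * z/(z-1)
=z^(-14)/(z-1)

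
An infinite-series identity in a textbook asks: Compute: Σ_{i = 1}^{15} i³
Using formula: Σ i^3 = [n(n + 1)/2]² = [15·16/2]² = 14400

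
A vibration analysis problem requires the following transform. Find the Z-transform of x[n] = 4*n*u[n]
Z{n*u[n]} = z/(z-1)^2
By linearity: Z{4*n*u[n]} = 4z/(z-1)^2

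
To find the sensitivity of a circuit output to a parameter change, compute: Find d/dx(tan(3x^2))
Chain rule: d/dx[tan(u)] = sec²(u)·u' where u = 3x^2
u' = 6x

Answer: 6x·sec²(3x^2)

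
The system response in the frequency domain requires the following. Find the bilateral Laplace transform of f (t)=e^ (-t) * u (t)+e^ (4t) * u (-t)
For e^(-t) * u(t): L=1/(s + 1), Re(s) > -1
For e^(4t) * u(-t): L=-1/(s-4), Re(s) < 4
Combined: F(s)=1/(s + 1) - 1/(s-4), -1 < Re(s) < 4

Answer: 1/(s + 1) - 1/(s-4), ROC: -1 < Re(s) < 4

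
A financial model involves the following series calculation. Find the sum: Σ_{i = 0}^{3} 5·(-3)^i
Geometric series: S=a(1 - r^n)/(1 - r)
a=5, r=-3, n=4
S=5(1-81)/4=-100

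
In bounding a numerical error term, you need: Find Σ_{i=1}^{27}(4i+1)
= 4·Σ i+1·27 = 4·378+27 = 1539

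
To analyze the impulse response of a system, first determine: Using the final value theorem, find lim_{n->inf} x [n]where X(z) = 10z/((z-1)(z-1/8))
Final value theorem: lim x[n] = lim_{z->1} (z-1)*X(z)
(z-1)*X(z) = 10z/(z-1/8)
As z->1: 10/(1-1/8) = 10/(7/8) = 80/7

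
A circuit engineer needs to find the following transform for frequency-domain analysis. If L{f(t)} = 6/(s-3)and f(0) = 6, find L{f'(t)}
L{f'(t)} = s·F(s) - f(0) = 6s/(s-3)-6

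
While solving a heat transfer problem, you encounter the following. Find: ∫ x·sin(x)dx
By parts: u=x, dv=sin(x) dx
du=dx, v=-cos(x)
=-x·cos(x) + sin(x) + C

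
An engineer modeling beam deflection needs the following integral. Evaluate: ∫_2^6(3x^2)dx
Step 1: Find antiderivative F(x) = x^3
Step 2: F(6) - F(2) = 216 - (8) = 208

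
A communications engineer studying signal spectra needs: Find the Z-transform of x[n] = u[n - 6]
Using the time-shift property: Z{u[n-6]} = z^(-6) * z/(z-1)
= z^(-5)/(z-1)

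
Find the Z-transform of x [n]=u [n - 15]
Using the time-shift property: Z{u[n-15]}=z^(-15) * z/(z-1)
=z^(-14)/(z-1)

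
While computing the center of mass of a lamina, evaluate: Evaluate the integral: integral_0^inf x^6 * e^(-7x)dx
This is a Gamma integral. Substitute u = 7x (du = 7 dx):
integral_0^inf x^6*e^(-7x) dx = (1/7^7) integral_0^inf u^6*e^(-u) du
= Gamma(7)/7^7 = 6!/7^7 = 720/823543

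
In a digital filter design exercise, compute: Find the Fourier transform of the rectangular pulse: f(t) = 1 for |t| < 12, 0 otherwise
F(omega)=integral from -12 to 12 of e^(-j*omega*t) dt
=2*sin(12*omega)/omega=24*sinc(12*omega/pi)

Answer: 2*sin(12*omega)/omega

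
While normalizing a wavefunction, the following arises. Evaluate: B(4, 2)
B(x,y)=Γ(x)Γ(y)/Γ(x+y)=(x-1)!(y-1)!/(x+y-1)!
B(4,2)=3!·1!/5!=1/20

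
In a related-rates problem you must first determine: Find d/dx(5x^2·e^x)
Product rule: (fg)'=f'g + fg'
f=5x^2, f'=10x
g=e^x, g'=e^x

Answer: 10x·e^x + 5x^2·e^x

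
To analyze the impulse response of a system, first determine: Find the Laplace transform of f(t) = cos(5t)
L{cos(wt)}=s/(s² + w²)
L{cos(5t)}=s/(s² + 25)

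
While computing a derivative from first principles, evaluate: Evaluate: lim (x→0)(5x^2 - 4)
Polynomial is continuous, so substitute x=0:
5·0^2-4=-4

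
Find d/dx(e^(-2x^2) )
Chain rule: d/dx[e^u] = e^u · u' where u = -2x^2
u' = -4x

Answer: -4x·e^(-2x^2)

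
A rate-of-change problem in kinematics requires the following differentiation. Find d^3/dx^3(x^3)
Apply power rule 3 times:
d^1: 3x^2
d^2: 6x
d^3: 6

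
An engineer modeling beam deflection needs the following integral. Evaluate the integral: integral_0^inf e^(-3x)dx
integral_0^inf e^(-3x) dx=[-1/3 * e^(-3x)]_0^inf
=0 - (-1/3)=1/3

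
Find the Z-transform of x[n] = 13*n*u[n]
Z{n*u[n]} = z/(z-1)^2
By linearity: Z{13*n*u[n]} = 13z/(z-1)^2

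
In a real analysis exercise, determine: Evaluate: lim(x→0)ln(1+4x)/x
L'Hôpital (0/0): lim 4/(1+4x) / 1=4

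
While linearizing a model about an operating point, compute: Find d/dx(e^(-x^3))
Chain rule: d/dx[e^u]=e^u · u' where u=-x^3
u'=-3x^2

Answer: -3x^2·e^(-x^3)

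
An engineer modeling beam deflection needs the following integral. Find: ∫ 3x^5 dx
Using power rule: ∫ 3x^5 dx=3/6 x^6+C=(1/2)x^6+C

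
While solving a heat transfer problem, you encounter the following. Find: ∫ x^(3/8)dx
Power rule: ∫ x^(3/8) dx = x^(11/8)/(11/8)+C

Answer: (8/11)·x^(11/8)+C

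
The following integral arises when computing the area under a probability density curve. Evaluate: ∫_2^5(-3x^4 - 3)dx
Step 1: Find antiderivative F(x) = (-3/5)x^5-3x
Step 2: F(5) - F(2) = -1890 - (-126/5) = -9324/5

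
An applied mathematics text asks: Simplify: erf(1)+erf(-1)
erf is odd: erf(-1) = -erf(1)
erf(1)+erf(-1) = erf(1) - erf(1) = 0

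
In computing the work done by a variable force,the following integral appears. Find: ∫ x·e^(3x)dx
Integration by parts: u = x, dv = e^(3x) dx
du = dx, v = e^(3x)/3
= x·e^(3x)/3 - ∫ e^(3x)/3 dx
= x·e^(3x)/3 - e^(3x)/9+C

Answer: e^(3x)(x/3-1/9)+C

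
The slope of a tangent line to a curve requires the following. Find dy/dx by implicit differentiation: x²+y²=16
Differentiate both sides: 2x+2y·(dy/dx) = 0
Solve: dy/dx = -2x/(2y) = -x/y

Answer: dy/dx = -x/y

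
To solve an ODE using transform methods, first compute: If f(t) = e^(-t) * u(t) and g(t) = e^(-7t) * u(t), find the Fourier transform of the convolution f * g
By the convolution theorem: F{f*g}=F(omega)*G(omega)
F(omega)=1/(1 + j*omega), G(omega)=1/(7 + j*omega)
F{f*g}=1/((1 + j*omega)(7 + j*omega))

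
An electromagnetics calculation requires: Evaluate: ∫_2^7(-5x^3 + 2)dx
Step 1: Find antiderivative F(x) = (-5/4)x^4+2x
Step 2: F(7) - F(2) = -11949/4 - (-16) = -11885/4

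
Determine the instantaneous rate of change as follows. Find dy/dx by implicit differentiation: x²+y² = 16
Differentiate both sides: 2x + 2y·(dy/dx) = 0
Solve: dy/dx = -2x/(2y) = -x/y

Answer: dy/dx = -x/y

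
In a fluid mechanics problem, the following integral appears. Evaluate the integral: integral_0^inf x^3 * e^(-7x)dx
This is a Gamma integral. Substitute u = 7x (du = 7 dx):
integral_0^inf x^3 * e^(-7x) dx = (1/7^4) integral_0^inf u^3 * e^(-u) du
= Gamma(4)/7^4 = 3!/7^4 = 6/2401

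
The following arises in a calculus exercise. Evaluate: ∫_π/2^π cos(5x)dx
Antiderivative: sin(5x)/5
Evaluate at bounds: [sin(5·π)/5] - [sin(5·π/2)/5]
= ((0) - (1))/5 = -1/5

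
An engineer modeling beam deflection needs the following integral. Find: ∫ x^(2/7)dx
Power rule: ∫ x^(2/7) dx=x^(9/7)/(9/7)+C

Answer: (7/9)·x^(9/7)+C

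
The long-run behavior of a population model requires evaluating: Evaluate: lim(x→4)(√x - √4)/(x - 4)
Multiply by conjugate (√x + √4)/(√x + √4):
=(x - 4)/((x - 4)(√x + √4))=1/(√x + √4)
As x → 4: 1/(2√4)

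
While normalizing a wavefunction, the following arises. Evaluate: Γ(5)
Γ(n) = (n-1)! for positive integers
Γ(5) = 4! = 24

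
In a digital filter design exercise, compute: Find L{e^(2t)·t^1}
First shifting: L{e^(at)f(t)}=F(s-a)
L{t^1}=1/s^2
Shift s → s-2: 1/(s-2)^2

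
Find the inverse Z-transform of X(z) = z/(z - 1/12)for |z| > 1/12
Standard pair: z/(z-a) <-> a^n*u[n] for causal signals
With a = 1/12: x[n] = (1/12)^n*u[n]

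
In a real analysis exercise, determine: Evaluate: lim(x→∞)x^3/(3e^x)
Apply L'Hôpital 3 times (∞/∞ each time):
Eventually get 3!/(3e^x) → 0

Answer: 0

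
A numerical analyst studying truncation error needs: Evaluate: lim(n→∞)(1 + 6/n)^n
This is the definition of e^6: lim(1+6/n)^n=e^6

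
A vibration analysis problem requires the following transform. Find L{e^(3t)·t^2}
First shifting: L{e^(at)f(t)}=F(s-a)
L{t^2}=2/s^3
Shift s → s-3: 2/(s-3)^3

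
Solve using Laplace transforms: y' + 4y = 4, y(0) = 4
Take L of both sides: sY(s)-4+4Y(s)=4/s
Y(s)(s+4)=4/s+4
Y(s)=4/(s(s+4))+4/(s+4)
Partial fractions: 4/(s(s+4))=1/s - 1/(s+4)
So Y(s)=1/s+3/(s+4)
Inverse transform (L^(-1){1/s}=1, L^(-1){1/(s+4)}=e^(-4t)):

Answer: y(t)=1+3·e^(-4t)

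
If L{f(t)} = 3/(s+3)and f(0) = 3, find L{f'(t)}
L{f'(t)}=s·F(s) - f(0)=3s/(s+3)-3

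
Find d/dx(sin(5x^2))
Chain rule: d/dx[sin(u)] = cos(u)·u' where u = 5x^2
u' = 10x

Answer: 10x·cos(5x^2)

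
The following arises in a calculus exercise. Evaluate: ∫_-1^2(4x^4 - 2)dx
Step 1: Find antiderivative F(x)=(4/5)x^5-2x
Step 2: F(2) - F(-1)=108/5 - (6/5)=102/5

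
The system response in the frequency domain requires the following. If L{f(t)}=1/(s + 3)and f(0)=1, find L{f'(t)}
L{f'(t)} = s·F(s) - f(0) = s/(s + 3) - 1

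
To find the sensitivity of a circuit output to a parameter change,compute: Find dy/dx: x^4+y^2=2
Differentiate: 4x^3 + 2y·(dy/dx)=0
dy/dx=-4x^3/(2y)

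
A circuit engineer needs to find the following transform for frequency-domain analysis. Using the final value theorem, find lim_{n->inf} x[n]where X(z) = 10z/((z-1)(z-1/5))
Final value theorem: lim x[n]=lim_{z->1} (z-1) * X(z)
(z-1) * X(z)=10z/(z-1/5)
As z->1: 10/(1 - 1/5)=10/(4/5)=25/2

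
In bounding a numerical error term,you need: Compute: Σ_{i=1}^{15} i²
Using formula: Σ i^2=n(n + 1)(2n + 1)/6=15·16·31/6=1240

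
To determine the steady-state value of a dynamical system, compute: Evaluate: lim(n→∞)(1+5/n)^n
This is the definition of e^5: lim(1+5/n)^n = e^5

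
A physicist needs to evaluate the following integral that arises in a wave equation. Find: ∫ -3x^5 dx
Using power rule: ∫ -3x^5 dx=-3/6 x^6 + C=(-1/2)x^6 + C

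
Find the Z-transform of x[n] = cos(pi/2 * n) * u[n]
Z{cos(w0 * n) * u[n]}=z(z - cos(w0))/(z^2 - 2z * cos(w0) + 1)
With w0=pi/2: X(z)=z(z - cos(pi/2))/(z^2 - 2z * cos(pi/2) + 1)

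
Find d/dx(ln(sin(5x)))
Chain rule: d/dx[ln(u)] = u'/u where u = sin(5x)
u' = 5cos(5x)

Answer: (5cos(5x))/(sin(5x))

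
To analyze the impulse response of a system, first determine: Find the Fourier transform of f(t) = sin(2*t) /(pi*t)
sin(W * t)/(pi * t) = (W/pi) * sinc(W * t/pi) is the impulse response of the ideal low-pass filter with cutoff W (here W = 2).
Its Fourier transform is a rectangular function:
F(omega) = 1 for |omega| < 2, 0 otherwise

Answer: rect(omega/4) [i.e., 1 for |omega| < 2, 0 otherwise]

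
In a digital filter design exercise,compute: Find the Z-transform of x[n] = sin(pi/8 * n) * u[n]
Z{sin(w0 * n) * u[n]} = z * sin(w0)/(z^2 - 2z * cos(w0) + 1)
With w0 = pi/8: X(z) = z * sin(pi/8)/(z^2 - 2z * cos(pi/8) + 1)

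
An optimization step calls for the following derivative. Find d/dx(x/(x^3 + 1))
Quotient rule: (f/g)'=(f'g - fg')/g²
f=x, f'=1
g=x^3 + 1, g'=3x^2

Answer: (1·(x^3 + 1) - 3x^3)/(x^3 + 1)²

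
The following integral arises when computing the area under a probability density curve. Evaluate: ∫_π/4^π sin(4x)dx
Antiderivative: -cos(4x)/4
Evaluate at bounds: [-cos(4·π)/4] - [-cos(4·π/4)/4]
=(-(1) + (-1))/4=-1/2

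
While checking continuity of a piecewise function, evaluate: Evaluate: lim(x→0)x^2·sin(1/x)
Squeeze theorem: -|x^2| ≤ x^2·sin(1/x) ≤ |x^2|
Since x^2 → 0 as x → 0, by squeeze theorem the limit is 0

Answer: 0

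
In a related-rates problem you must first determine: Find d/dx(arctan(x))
d/dx[arctan(u)] = u'/(1+u²), u = x, u' = 1

Answer: 1/(1+x²)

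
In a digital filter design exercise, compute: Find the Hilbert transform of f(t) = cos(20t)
The Hilbert transform shifts each frequency component by -pi/2.
H{cos(wt)}=sin(wt)
With w=20: H{cos(20t)}=sin(20t)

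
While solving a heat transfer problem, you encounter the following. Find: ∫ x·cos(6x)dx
By parts: u=x, dv=cos(6x) dx
du=dx, v=sin(6x)/6
=x·sin(6x)/6 + cos(6x)/6² + C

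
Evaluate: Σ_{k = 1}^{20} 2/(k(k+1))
Partial fractions: 2/(k(k+1))=2/k - 2/(k+1)
Telescoping sum: 2(1-1/21)=2·20/21

Answer: 40/21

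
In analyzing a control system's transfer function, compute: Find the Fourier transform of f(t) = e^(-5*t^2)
The Fourier transform of a Gaussian e^(-a * t^2) is sqrt(pi/a) * e^(-omega^2/(4a)).
With a = 5: F(omega) = sqrt(pi/5) * e^(-omega^2/20)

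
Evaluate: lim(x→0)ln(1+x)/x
L'Hôpital (0/0): lim 1/(1+x) / 1=1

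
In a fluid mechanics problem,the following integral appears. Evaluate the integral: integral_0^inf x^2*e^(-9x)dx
This is a Gamma integral. Substitute u=9x (du=9 dx):
integral_0^inf x^2*e^(-9x) dx=(1/9^3) integral_0^inf u^2*e^(-u) du
=Gamma(3)/9^3=2!/9^3=2/729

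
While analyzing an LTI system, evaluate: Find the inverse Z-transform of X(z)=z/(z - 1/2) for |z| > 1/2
Standard pair: z/(z-a) <-> a^n*u[n] for causal signals
With a = 1/2: x[n] = (1/2)^n*u[n]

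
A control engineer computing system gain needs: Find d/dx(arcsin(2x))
d/dx[arcsin(u)] = u'/√(1-u²), u = 2x, u' = 2

Answer: 2/√(1 - 4x²)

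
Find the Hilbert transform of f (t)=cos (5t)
The Hilbert transform shifts each frequency component by -pi/2.
H{cos(wt)}=sin(wt)
With w=5: H{cos(5t)}=sin(5t)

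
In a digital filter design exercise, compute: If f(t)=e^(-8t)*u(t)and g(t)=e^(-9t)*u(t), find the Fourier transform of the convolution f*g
By the convolution theorem: F{f*g} = F(omega)*G(omega)
F(omega) = 1/(8+j*omega), G(omega) = 1/(9+j*omega)
F{f*g} = 1/((8+j*omega)(9+j*omega))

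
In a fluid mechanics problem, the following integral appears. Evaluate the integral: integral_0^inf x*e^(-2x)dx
This is a Gamma integral. Substitute u=2x (du=2 dx):
integral_0^inf x * e^(-2x) dx=(1/2^2) integral_0^inf u^1 * e^(-u) du
=Gamma(2)/2^2=1!/2^2=1/4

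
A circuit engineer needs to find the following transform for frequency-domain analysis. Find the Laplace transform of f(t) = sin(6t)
L{sin(wt)} = w/(s²+w²)
L{sin(6t)} = 6/(s²+36)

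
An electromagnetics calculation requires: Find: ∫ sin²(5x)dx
Using identity sin²(u) = (1 - cos(2u))/2:
∫ (1 - cos(10x))/2 dx = x/2 - sin(10x)/20 + C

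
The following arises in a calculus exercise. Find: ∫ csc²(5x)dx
Since d/dx[-cot(5x)] = 5csc²(5x), integral = -cot(5x)/5 + C

Answer: (-1/5)cot(5x) + C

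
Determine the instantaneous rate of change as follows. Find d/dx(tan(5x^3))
Chain rule: d/dx[tan(u)] = sec²(u)·u' where u = 5x^3
u' = 15x^2

Answer: 15x^2·sec²(5x^3)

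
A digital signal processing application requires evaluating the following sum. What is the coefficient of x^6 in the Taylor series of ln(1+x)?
ln(1+x)=Σ (-1)^(n+1) x^n/n
Coefficient of x^6=(-1)^7/6=-1/6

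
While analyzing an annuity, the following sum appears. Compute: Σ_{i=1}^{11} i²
Using formula: Σ i^2 = n(n + 1)(2n + 1)/6 = 11·12·23/6 = 506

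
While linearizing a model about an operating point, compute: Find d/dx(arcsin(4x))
d/dx[arcsin(u)]=u'/√(1-u²), u=4x, u'=4

Answer: 4/√(1 - 16x²)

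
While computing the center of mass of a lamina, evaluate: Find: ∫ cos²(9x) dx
Using identity cos²(u)=(1 + cos(2u))/2:
∫ (1 + cos(18x))/2 dx=x/2 + sin(18x)/36 + C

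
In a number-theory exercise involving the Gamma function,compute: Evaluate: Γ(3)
Γ(n)=(n-1)! for positive integers
Γ(3)=2!=2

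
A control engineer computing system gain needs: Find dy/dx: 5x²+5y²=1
Differentiate: 10x + 10y·(dy/dx) = 0
dy/dx = -10x/(10y) = -1·(x/y)

Answer: dy/dx = -1·(x/y)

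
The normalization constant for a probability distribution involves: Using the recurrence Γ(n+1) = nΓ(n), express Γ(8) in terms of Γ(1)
Γ(8) = 7Γ(7) = 7·6Γ(6) = ... = 7!·Γ(1) = 5040·Γ(1)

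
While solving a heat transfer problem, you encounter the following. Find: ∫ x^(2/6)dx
Power rule: ∫ x^(1/3) dx=x^(4/3)/(4/3) + C

Answer: (3/4)·x^(4/3) + C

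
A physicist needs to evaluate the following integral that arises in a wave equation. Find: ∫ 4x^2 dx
Using power rule: ∫ 4x^2 dx = 4/3 x^3 + C = (4/3)x^3 + C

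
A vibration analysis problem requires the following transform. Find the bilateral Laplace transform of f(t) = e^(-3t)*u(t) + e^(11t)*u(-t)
For e^(-3t)*u(t): L=1/(s + 3), Re(s) > -3
For e^(11t)*u(-t): L=-1/(s-11), Re(s) < 11
Combined: F(s)=1/(s + 3) - 1/(s-11), -3 < Re(s) < 11

Answer: 1/(s + 3) - 1/(s-11), ROC: -3 < Re(s) < 11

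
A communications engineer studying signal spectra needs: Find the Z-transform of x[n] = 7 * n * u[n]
Z{n*u[n]} = z/(z-1)^2
By linearity: Z{7*n*u[n]} = 7z/(z-1)^2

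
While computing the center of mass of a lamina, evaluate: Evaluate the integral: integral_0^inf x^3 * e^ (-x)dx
This is a Gamma integral. Substitute u = 1x:
integral_0^inf x^3*e^(-x) dx = (1/1^4) integral_0^inf u^3*e^(-u) du
= Gamma(4)/1^4 = 3!/1^4 = 6/1

Answer: 6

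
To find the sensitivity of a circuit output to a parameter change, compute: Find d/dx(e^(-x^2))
Chain rule: d/dx[e^u] = e^u · u' where u = -x^2
u' = -2x

Answer: -2x·e^(-x^2)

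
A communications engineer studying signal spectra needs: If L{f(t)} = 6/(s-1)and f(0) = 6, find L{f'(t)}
L{f'(t)} = s·F(s) - f(0) = 6s/(s-1) - 6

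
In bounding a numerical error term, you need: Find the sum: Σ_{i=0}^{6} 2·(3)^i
Geometric series: S = a(1 - r^n)/(1 - r)
a = 2, r = 3, n = 7
S = 2(1 - 2187)/-2 = 2186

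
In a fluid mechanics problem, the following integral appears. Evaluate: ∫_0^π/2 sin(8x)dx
Antiderivative: -cos(8x)/8
Evaluate at bounds: [-cos(8·π/2)/8] - [-cos(8·0)/8]
=(-(1) + (1))/8=0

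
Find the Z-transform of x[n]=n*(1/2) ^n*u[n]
Using the property Z{n * a^n * u[n]}=az/(z-a)^2
With a=1/2: X(z)=(1/2)z/(z - 1/2)^2, |z| > 1/2

Answer: (1/2)z/(z - 1/2)^2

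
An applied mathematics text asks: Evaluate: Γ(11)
Γ(n) = (n-1)! for positive integers
Γ(11) = 10! = 3628800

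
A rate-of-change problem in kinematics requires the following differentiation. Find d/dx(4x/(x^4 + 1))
Quotient rule: (f/g)'=(f'g - fg')/g²
f=4x, f'=4
g=x^4+1, g'=4x^3

Answer: (4·(x^4+1)-16x^4)/(x^4+1)²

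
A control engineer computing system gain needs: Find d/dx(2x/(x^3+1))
Quotient rule: (f/g)'=(f'g - fg')/g²
f=2x, f'=2
g=x^3 + 1, g'=3x^2

Answer: (2·(x^3 + 1) - 6x^3)/(x^3 + 1)²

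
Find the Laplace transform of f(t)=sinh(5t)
L{sinh(at)}=a/(s²-a²)
L{sinh(5t)}=5/(s²-25)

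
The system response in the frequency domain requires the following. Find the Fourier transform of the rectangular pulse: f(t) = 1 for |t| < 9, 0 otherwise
F(omega)=integral from -9 to 9 of e^(-j*omega*t) dt
=2*sin(9*omega)/omega=18*sinc(9*omega/pi)

Answer: 2*sin(9*omega)/omega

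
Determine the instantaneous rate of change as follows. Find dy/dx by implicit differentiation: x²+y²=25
Differentiate both sides: 2x + 2y·(dy/dx)=0
Solve: dy/dx=-2x/(2y)=-x/y

Answer: dy/dx=-x/y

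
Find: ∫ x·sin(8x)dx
By parts: u=x, dv=sin(8x) dx
du=dx, v=-cos(8x)/8
=-x·cos(8x)/8 + sin(8x)/8² + C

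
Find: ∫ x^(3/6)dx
Power rule: ∫ x^(1/2) dx=x^(3/2)/(3/2) + C

Answer: (2/3)·x^(3/2) + C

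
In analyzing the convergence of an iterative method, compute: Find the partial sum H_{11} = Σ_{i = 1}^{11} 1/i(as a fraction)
H_11=1 + 1/2 + 1/3 + ... + 1/11
=83711/27720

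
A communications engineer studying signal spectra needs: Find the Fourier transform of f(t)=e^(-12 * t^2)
The Fourier transform of a Gaussian e^(-a*t^2) is sqrt(pi/a)*e^(-omega^2/(4a)).
With a=12: F(omega)=sqrt(pi/12)*e^(-omega^2/48)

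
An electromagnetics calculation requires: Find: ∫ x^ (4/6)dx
Power rule: ∫ x^(2/3) dx=x^(5/3)/(5/3) + C

Answer: (3/5)·x^(5/3) + C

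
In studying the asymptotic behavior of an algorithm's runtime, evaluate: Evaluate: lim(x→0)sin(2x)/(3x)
L'Hôpital (0/0): lim 2cos(2x)/3=2/3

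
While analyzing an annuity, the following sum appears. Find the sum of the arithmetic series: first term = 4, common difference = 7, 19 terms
Last term: a_n = 4 + (19 - 1)·7 = 130
Sum = n(a_1 + a_n)/2 = 19(4 + 130)/2 = 1273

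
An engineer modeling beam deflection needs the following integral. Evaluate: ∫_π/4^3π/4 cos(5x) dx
Antiderivative: sin(5x)/5
Evaluate at bounds: [sin(5·3π/4)/5] - [sin(5·π/4)/5]
=((-√2/2) - (-√2/2))/5=0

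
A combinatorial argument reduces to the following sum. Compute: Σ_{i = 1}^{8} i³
Using formula: Σ i^3 = [n(n + 1)/2]² = [8·9/2]² = 1296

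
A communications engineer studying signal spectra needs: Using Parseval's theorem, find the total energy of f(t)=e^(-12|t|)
Parseval's theorem: E = integral |f(t)|^2 dt = (1/2pi) integral |F(omega)|^2 domega
E = integral_{-inf}^{inf} e^(-24|t|) dt = 2*integral_0^inf e^(-24t) dt = 2/(2*12) = 1/12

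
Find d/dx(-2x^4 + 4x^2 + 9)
Power rule: d/dx(ax^n)=n·a·x^(n-1)
Term by term: -8·x^3+8·x

Answer: -8x^3+8x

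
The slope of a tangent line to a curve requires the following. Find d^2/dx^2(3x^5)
Apply power rule 2 times:
d^1: 15x^4
d^2: 60x^3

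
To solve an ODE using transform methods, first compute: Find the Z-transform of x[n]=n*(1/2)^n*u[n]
Using the property Z{n * a^n * u[n]}=az/(z-a)^2
With a=1/2: X(z)=(1/2)z/(z - 1/2)^2, |z| > 1/2

Answer: (1/2)z/(z - 1/2)^2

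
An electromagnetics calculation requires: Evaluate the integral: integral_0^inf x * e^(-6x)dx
This is a Gamma integral. Substitute u=6x (du=6 dx):
integral_0^inf x*e^(-6x) dx=(1/6^2) integral_0^inf u^1*e^(-u) du
=Gamma(2)/6^2=1!/6^2=1/36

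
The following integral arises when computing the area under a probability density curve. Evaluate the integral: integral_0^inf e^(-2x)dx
integral_0^inf e^(-2x) dx = [-1/2*e^(-2x)]_0^inf
= 0 - (-1/2) = 1/2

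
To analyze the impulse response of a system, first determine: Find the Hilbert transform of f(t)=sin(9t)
The Hilbert transform shifts each frequency component by -pi/2.
H{sin(wt)}=-cos(wt)
With w=9: H{sin(9t)}=-cos(9t)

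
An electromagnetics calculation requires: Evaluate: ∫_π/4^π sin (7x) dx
Antiderivative: -cos(7x)/7
Evaluate at bounds: [-cos(7·π)/7] - [-cos(7·π/4)/7]
= (-(-1) + (√2/2))/7 = 1/7 + √2/14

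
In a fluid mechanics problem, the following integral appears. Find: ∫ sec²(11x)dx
Since d/dx[tan(11x)] = 11sec²(11x), integral = tan(11x)/11 + C

Answer: (1/11)tan(11x) + C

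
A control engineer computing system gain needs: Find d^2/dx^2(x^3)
Apply power rule 2 times:
d^1: 3x^2
d^2: 6x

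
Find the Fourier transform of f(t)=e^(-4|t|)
Using the standard pair: F{e^(-a|t|)} = 2a/(a^2 + omega^2)
With a = 4: F(omega) = 8/(16 + omega^2)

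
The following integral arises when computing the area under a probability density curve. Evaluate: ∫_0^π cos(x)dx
Antiderivative: sin(x)
Evaluate at bounds: [sin(1·π)/1] - [sin(1·0)/1]
= ((0) - (0))/1 = 0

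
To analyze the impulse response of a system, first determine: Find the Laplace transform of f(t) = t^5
L{t^n}=n!/s^(n+1)
L{t^5}=5!/s^6=120/s^6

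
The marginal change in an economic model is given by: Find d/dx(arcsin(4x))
d/dx[arcsin(u)]=u'/√(1-u²), u=4x, u'=4

Answer: 4/√(1-16x²)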